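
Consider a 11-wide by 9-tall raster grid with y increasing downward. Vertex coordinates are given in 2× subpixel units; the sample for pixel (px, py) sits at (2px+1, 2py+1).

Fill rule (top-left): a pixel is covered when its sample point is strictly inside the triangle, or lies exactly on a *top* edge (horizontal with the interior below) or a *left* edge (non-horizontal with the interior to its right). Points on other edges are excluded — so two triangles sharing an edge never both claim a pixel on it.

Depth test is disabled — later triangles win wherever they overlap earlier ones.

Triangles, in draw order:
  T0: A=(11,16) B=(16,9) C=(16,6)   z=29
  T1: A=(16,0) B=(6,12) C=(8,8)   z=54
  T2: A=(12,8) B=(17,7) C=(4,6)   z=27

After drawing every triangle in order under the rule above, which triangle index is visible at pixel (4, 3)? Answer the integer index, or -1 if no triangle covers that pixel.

T0:
  2·area = 15  (B↔C swapped to make it positive)
  edge (11, 16)→(16, 6): d=(5,-10) top-left  bias=+0
  edge (16, 6)→(16, 9): d=(0,3) right/bottom  bias=-1
  edge (16, 9)→(11, 16): d=(-5,7) right/bottom  bias=-1
    (7,4)@(15, 9): e=[5,3,7] → #
    (8,4)@(17, 9): e=[25,-3,-7] → ·
    (7,5)@(15, 11): e=[15,3,-3] → ·
    (6,6)@(13, 13): e=[5,9,1] → #
    (7,6)@(15, 13): e=[25,3,-13] → ·
    (6,7)@(13, 15): e=[15,9,-9] → ·
  covered (2 px):
    · · · · · · · · · · ·
    · · · · · · · · · · ·
    · · · · · · · · · · ·
    · · · · · · · · · · ·
    · · · · · · · # · · ·
    · · · · · · · · · · ·
    · · · · · · # · · · ·
    · · · · · · · · · · ·
    · · · · · · · · · · ·
T1:
  2·area = 16
  edge (16, 0)→(6, 12): d=(-10,12) right/bottom  bias=-1
  edge (6, 12)→(8, 8): d=(2,-4) top-left  bias=+0
  edge (8, 8)→(16, 0): d=(8,-8) top-left  bias=+0
    (7,0)@(15, 1): e=[2,14,0] → #  [on edge]
    (8,0)@(17, 1): e=[-22,22,16] → ·
    (6,1)@(13, 3): e=[6,10,0] → #  [on edge]
    (7,1)@(15, 3): e=[-18,18,16] → ·
    (5,2)@(11, 5): e=[10,6,0] → #  [on edge]
    (6,2)@(13, 5): e=[-14,14,16] → ·
    (4,3)@(9, 7): e=[14,2,0] → #  [on edge]
    (5,3)@(11, 7): e=[-10,10,16] → ·
    (3,4)@(7, 9): e=[18,-2,0] → ·  [on edge]
    (4,4)@(9, 9): e=[-6,6,16] → ·
    (2,5)@(5, 11): e=[22,-6,0] → ·  [on edge]
    (1,6)@(3, 13): e=[26,-10,0] → ·  [on edge]
    (0,7)@(1, 15): e=[30,-14,0] → ·  [on edge]
  covered (4 px):
    · · · · · · · # · · ·
    · · · · · · # · · · ·
    · · · · · # · · · · ·
    · · · · # · · · · · ·
    · · · · · · · · · · ·
    · · · · · · · · · · ·
    · · · · · · · · · · ·
    · · · · · · · · · · ·
    · · · · · · · · · · ·
T2:
  2·area = 18  (B↔C swapped to make it positive)
  edge (12, 8)→(4, 6): d=(-8,-2) top-left  bias=+0
  edge (4, 6)→(17, 7): d=(13,1) right/bottom  bias=-1
  edge (17, 7)→(12, 8): d=(-5,1) right/bottom  bias=-1
    (4,3)@(9, 7): e=[2,8,8] → #
    (5,3)@(11, 7): e=[6,6,6] → #
    (6,3)@(13, 7): e=[10,4,4] → #
    (7,3)@(15, 7): e=[14,2,2] → #
    (8,3)@(17, 7): e=[18,0,0] → ·  [on edge]
    (3,4)@(7, 9): e=[-18,36,0] → ·  [on edge]
    (4,4)@(9, 9): e=[-14,34,-2] → ·
    (5,4)@(11, 9): e=[-10,32,-4] → ·
    (6,4)@(13, 9): e=[-6,30,-6] → ·
    (7,4)@(15, 9): e=[-2,28,-8] → ·
  covered (4 px):
    · · · · · · · · · · ·
    · · · · · · · · · · ·
    · · · · · · · · · · ·
    · · · · # # # # · · ·
    · · · · · · · · · · ·
    · · · · · · · · · · ·
    · · · · · · · · · · ·
    · · · · · · · · · · ·
    · · · · · · · · · · ·

Z-buffer (winner per pixel, '.' = empty):
  . . . . . . . 1 . . .
  . . . . . . 1 . . . .
  . . . . . 1 . . . . .
  . . . . 2 2 2 2 . . .
  . . . . . . . 0 . . .
  . . . . . . . . . . .
  . . . . . . 0 . . . .
  . . . . . . . . . . .
  . . . . . . . . . . .

Result: 2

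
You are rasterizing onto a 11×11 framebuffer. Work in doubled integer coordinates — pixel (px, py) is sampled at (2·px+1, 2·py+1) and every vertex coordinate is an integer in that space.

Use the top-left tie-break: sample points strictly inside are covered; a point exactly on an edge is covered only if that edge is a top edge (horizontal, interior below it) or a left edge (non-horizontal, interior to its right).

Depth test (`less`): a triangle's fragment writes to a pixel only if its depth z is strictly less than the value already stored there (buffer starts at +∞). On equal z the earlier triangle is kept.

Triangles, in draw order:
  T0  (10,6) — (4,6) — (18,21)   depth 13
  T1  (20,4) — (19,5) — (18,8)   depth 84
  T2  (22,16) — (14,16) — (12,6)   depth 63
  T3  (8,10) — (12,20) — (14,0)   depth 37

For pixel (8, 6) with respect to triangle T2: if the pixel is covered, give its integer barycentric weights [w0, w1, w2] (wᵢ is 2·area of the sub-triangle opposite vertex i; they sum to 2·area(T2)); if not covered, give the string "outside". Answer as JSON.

T0:
  2·area = 90  (B↔C swapped to make it positive)
  edge (10, 6)→(18, 21): d=(8,15) right/bottom  bias=-1
  edge (18, 21)→(4, 6): d=(-14,-15) top-left  bias=+0
  edge (4, 6)→(10, 6): d=(6,0) top-left  bias=+0
    (2,3)@(5, 7): e=[83,1,6] → X
    (3,3)@(7, 7): e=[53,31,6] → X
    (4,3)@(9, 7): e=[23,61,6] → X
    (5,3)@(11, 7): e=[-7,91,6] → .
    (2,4)@(5, 9): e=[99,-27,18] → .
    (3,4)@(7, 9): e=[69,3,18] → X
    (5,4)@(11, 9): e=[9,63,18] → X
    (6,4)@(13, 9): e=[-21,93,18] → .
    (3,5)@(7, 11): e=[85,-25,30] → .
    (4,5)@(9, 11): e=[55,5,30] → X
    (6,5)@(13, 11): e=[-5,65,30] → .
    (4,6)@(9, 13): e=[71,-23,42] → .
  covered (12 px):
    . . . . . . . . . . .
    . . . . . . . . . . .
    . . . . . . . . . . .
    . . X X X . . . . . .
    . . . X X X . . . . .
    . . . . X X . . . . .
    . . . . . X X . . . .
    . . . . . . X . . . .
    . . . . . . . X . . .
    . . . . . . . . . . .
    . . . . . . . . . . .
T1:
  2·area = 2  (B↔C swapped to make it positive)
  edge (20, 4)→(18, 8): d=(-2,4) right/bottom  bias=-1
  edge (18, 8)→(19, 5): d=(1,-3) top-left  bias=+0
  edge (19, 5)→(20, 4): d=(1,-1) top-left  bias=+0
    (10,1)@(21, 3): e=[-2,4,0] → .  [on edge]
    (9,2)@(19, 5): e=[2,0,0] → X  [on edge]
    (10,2)@(21, 5): e=[-6,6,2] → .
    (8,3)@(17, 7): e=[6,-4,0] → .  [on edge]
    (9,3)@(19, 7): e=[-2,2,2] → .
    (7,4)@(15, 9): e=[10,-8,0] → .  [on edge]
    (6,5)@(13, 11): e=[14,-12,0] → .  [on edge]
    (8,5)@(17, 11): e=[-2,0,4] → .  [on edge]
    (5,6)@(11, 13): e=[18,-16,0] → .  [on edge]
    (4,7)@(9, 15): e=[22,-20,0] → .  [on edge]
    (3,8)@(7, 17): e=[26,-24,0] → .  [on edge]
    (7,8)@(15, 17): e=[-6,0,8] → .  [on edge]
    (2,9)@(5, 19): e=[30,-28,0] → .  [on edge]
    (1,10)@(3, 21): e=[34,-32,0] → .  [on edge]
  covered (1 px):
    . . . . . . . . . . .
    . . . . . . . . . . .
    . . . . . . . . . X .
    . . . . . . . . . . .
    . . . . . . . . . . .
    . . . . . . . . . . .
    . . . . . . . . . . .
    . . . . . . . . . . .
    . . . . . . . . . . .
    . . . . . . . . . . .
    . . . . . . . . . . .
T2:
  2·area = 80
  edge (22, 16)→(14, 16): d=(-8,0) right/bottom  bias=-1
  edge (14, 16)→(12, 6): d=(-2,-10) top-left  bias=+0
  edge (12, 6)→(22, 16): d=(10,10) right/bottom  bias=-1
    (3,0)@(7, 1): e=[120,-40,0] → .  [on edge]
    (5,0)@(11, 1): e=[120,0,-40] → .  [on edge]
    (4,1)@(9, 3): e=[104,-24,0] → .  [on edge]
    (5,2)@(11, 5): e=[88,-8,0] → .  [on edge]
    (6,3)@(13, 7): e=[72,8,0] → .  [on edge]
    (6,4)@(13, 9): e=[56,4,20] → X
    (7,4)@(15, 9): e=[56,24,0] → .  [on edge]
    (6,5)@(13, 11): e=[40,0,40] → X  [on edge]
    (7,5)@(15, 11): e=[40,20,20] → X
    (8,5)@(17, 11): e=[40,40,0] → .  [on edge]
    (6,6)@(13, 13): e=[24,-4,60] → .
    (7,6)@(15, 13): e=[24,16,40] → X
    (9,6)@(19, 13): e=[24,56,0] → .  [on edge]
    (10,7)@(21, 15): e=[8,72,0] → .  [on edge]
    (7,10)@(15, 21): e=[-40,0,120] → .  [on edge]
  covered (8 px):
    . . . . . . . . . . .
    . . . . . . . . . . .
    . . . . . . . . . . .
    . . . . . . . . . . .
    . . . . . . X . . . .
    . . . . . . X X . . .
    . . . . . . . X X . .
    . . . . . . . X X X .
    . . . . . . . . . . .
    . . . . . . . . . . .
    . . . . . . . . . . .
T3:
  2·area = 100  (B↔C swapped to make it positive)
  edge (8, 10)→(14, 0): d=(6,-10) top-left  bias=+0
  edge (14, 0)→(12, 20): d=(-2,20) right/bottom  bias=-1
  edge (12, 20)→(8, 10): d=(-4,-10) top-left  bias=+0
    (6,1)@(13, 3): e=[8,14,78] → X
    (7,1)@(15, 3): e=[28,-26,98] → .
    (5,2)@(11, 5): e=[0,50,50] → X  [on edge]
    (7,2)@(15, 5): e=[40,-30,90] → .
    (5,3)@(11, 7): e=[12,46,42] → X
    (7,3)@(15, 7): e=[52,-34,82] → .
    (4,4)@(9, 9): e=[4,82,14] → X
    (7,4)@(15, 9): e=[64,-38,74] → .
    (4,5)@(9, 11): e=[16,78,6] → X
    (6,5)@(13, 11): e=[56,-2,46] → .
    (4,6)@(9, 13): e=[28,74,-2] → .
    (5,6)@(11, 13): e=[48,34,18] → X
    (2,7)@(5, 15): e=[0,150,-50] → .  [on edge]
  covered (13 px):
    . . . . . . . . . . .
    . . . . . . X . . . .
    . . . . . X X . . . .
    . . . . . X X . . . .
    . . . . X X X . . . .
    . . . . X X . . . . .
    . . . . . X . . . . .
    . . . . . X . . . . .
    . . . . . X . . . . .
    . . . . . . . . . . .
    . . . . . . . . . . .

Result: [36,20,24]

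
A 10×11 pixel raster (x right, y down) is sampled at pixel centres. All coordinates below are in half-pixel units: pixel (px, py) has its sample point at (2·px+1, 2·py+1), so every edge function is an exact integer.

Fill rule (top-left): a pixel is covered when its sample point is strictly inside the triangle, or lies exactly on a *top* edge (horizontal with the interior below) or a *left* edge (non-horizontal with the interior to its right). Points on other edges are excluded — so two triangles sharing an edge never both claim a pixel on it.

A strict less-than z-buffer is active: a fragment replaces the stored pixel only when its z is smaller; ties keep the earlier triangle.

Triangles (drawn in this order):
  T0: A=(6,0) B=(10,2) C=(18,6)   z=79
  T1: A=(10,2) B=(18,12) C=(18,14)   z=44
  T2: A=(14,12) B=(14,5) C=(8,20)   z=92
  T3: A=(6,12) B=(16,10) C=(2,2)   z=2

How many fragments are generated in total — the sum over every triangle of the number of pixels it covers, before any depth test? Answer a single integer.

T0:
  degenerate (2·area = 0) — covers nothing
T1:
  2·area = 16
  edge (10, 2)→(18, 12): d=(8,10) right/bottom  bias=-1
  edge (18, 12)→(18, 14): d=(0,2) right/bottom  bias=-1
  edge (18, 14)→(10, 2): d=(-8,-12) top-left  bias=+0
    (7,4)@(15, 9): e=[6,6,4] → █
    (8,4)@(17, 9): e=[-14,2,28] → ·
    (7,5)@(15, 11): e=[22,6,-12] → ·
    (8,5)@(17, 11): e=[2,2,12] → █
    (9,5)@(19, 11): e=[-18,-2,36] → ·
    (8,6)@(17, 13): e=[18,2,-4] → ·
  covered (2 px):
    · · · · · · · · · ·
    · · · · · · · · · ·
    · · · · · · · · · ·
    · · · · · · · · · ·
    · · · · · · · █ · ·
    · · · · · · · · █ ·
    · · · · · · · · · ·
    · · · · · · · · · ·
    · · · · · · · · · ·
    · · · · · · · · · ·
    · · · · · · · · · ·
T2:
  2·area = 42  (B↔C swapped to make it positive)
  edge (14, 12)→(8, 20): d=(-6,8) right/bottom  bias=-1
  edge (8, 20)→(14, 5): d=(6,-15) top-left  bias=+0
  edge (14, 5)→(14, 12): d=(0,7) right/bottom  bias=-1
    (6,4)@(13, 9): e=[26,9,7] → █
    (7,4)@(15, 9): e=[10,39,-7] → ·
    (6,5)@(13, 11): e=[14,21,7] → █
    (7,5)@(15, 11): e=[-2,51,-7] → ·
    (5,6)@(11, 13): e=[18,3,21] → █
    (7,6)@(15, 13): e=[-14,63,-7] → ·
    (5,7)@(11, 15): e=[6,15,21] → █
    (6,7)@(13, 15): e=[-10,45,7] → ·
    (5,8)@(11, 17): e=[-6,27,21] → ·
  covered (5 px):
    · · · · · · · · · ·
    · · · · · · · · · ·
    · · · · · · · · · ·
    · · · · · · · · · ·
    · · · · · · █ · · ·
    · · · · · · █ · · ·
    · · · · · █ █ · · ·
    · · · · · █ · · · ·
    · · · · · · · · · ·
    · · · · · · · · · ·
    · · · · · · · · · ·
T3:
  2·area = 108  (B↔C swapped to make it positive)
  edge (6, 12)→(2, 2): d=(-4,-10) top-left  bias=+0
  edge (2, 2)→(16, 10): d=(14,8) right/bottom  bias=-1
  edge (16, 10)→(6, 12): d=(-10,2) right/bottom  bias=-1
    (1,1)@(3, 3): e=[6,6,96] → █
    (2,1)@(5, 3): e=[26,-10,92] → ·
    (1,2)@(3, 5): e=[-2,34,76] → ·
    (2,2)@(5, 5): e=[18,18,72] → █
    (3,2)@(7, 5): e=[38,2,68] → █
    (4,2)@(9, 5): e=[58,-14,64] → ·
    (2,3)@(5, 7): e=[10,46,52] → █
    (4,3)@(9, 7): e=[50,14,44] → █
    (5,3)@(11, 7): e=[70,-2,40] → ·
    (2,4)@(5, 9): e=[2,74,32] → █
    (5,4)@(11, 9): e=[62,26,20] → █
    (6,4)@(13, 9): e=[82,10,16] → █
    (5,5)@(11, 11): e=[54,54,0] → ·  [on edge]
    (0,6)@(1, 13): e=[-54,162,0] → ·  [on edge]
  covered (13 px):
    · · · · · · · · · ·
    · █ · · · · · · · ·
    · · █ █ · · · · · ·
    · · █ █ █ · · · · ·
    · · █ █ █ █ █ · · ·
    · · · █ █ · · · · ·
    · · · · · · · · · ·
    · · · · · · · · · ·
    · · · · · · · · · ·
    · · · · · · · · · ·
    · · · · · · · · · ·

Answer: 20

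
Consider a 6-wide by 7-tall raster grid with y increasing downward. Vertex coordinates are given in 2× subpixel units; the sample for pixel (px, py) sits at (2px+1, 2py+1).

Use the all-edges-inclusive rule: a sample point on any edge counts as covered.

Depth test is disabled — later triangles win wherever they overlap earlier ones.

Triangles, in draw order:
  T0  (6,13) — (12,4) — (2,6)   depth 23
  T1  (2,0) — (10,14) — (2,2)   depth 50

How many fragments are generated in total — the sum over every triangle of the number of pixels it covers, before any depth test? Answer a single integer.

T0:
  2·area = 78  (B↔C swapped to make it positive)
  edge (6, 13)→(2, 6): d=(-4,-7) inclusive
  edge (2, 6)→(12, 4): d=(10,-2) inclusive
  edge (12, 4)→(6, 13): d=(-6,9) inclusive
    (3,2)@(7, 5): e=[39,0,39] → X  [on edge]
    (4,2)@(9, 5): e=[53,4,21] → X
    (5,2)@(11, 5): e=[67,8,3] → X
    (1,3)@(3, 7): e=[3,12,63] → X
    (2,3)@(5, 7): e=[17,16,45] → X
    (5,3)@(11, 7): e=[59,28,-9] → .
    (1,4)@(3, 9): e=[-5,32,51] → .
    (2,4)@(5, 9): e=[9,36,33] → X
    (4,4)@(9, 9): e=[37,44,-3] → .
    (2,5)@(5, 11): e=[1,56,21] → X
    (4,5)@(9, 11): e=[29,64,-15] → .
    (2,6)@(5, 13): e=[-7,76,9] → .
  covered (11 px):
    . . . . . .
    . . . . . .
    . . . X X X
    . X X X X .
    . . X X . .
    . . X X . .
    . . . . . .
T1:
  2·area = 16
  edge (2, 0)→(10, 14): d=(8,14) inclusive
  edge (10, 14)→(2, 2): d=(-8,-12) inclusive
  edge (2, 2)→(2, 0): d=(0,-2) inclusive
    (1,1)@(3, 3): e=[10,4,2] → X
    (2,1)@(5, 3): e=[-18,28,6] → .
    (1,2)@(3, 5): e=[26,-12,2] → .
    (3,4)@(7, 9): e=[2,4,10] → X
    (4,4)@(9, 9): e=[-26,28,14] → .
    (3,5)@(7, 11): e=[18,-12,10] → .
  covered (2 px):
    . . . . . .
    . X . . . .
    . . . . . .
    . . . . . .
    . . . X . .
    . . . . . .
    . . . . . .

Answer: 13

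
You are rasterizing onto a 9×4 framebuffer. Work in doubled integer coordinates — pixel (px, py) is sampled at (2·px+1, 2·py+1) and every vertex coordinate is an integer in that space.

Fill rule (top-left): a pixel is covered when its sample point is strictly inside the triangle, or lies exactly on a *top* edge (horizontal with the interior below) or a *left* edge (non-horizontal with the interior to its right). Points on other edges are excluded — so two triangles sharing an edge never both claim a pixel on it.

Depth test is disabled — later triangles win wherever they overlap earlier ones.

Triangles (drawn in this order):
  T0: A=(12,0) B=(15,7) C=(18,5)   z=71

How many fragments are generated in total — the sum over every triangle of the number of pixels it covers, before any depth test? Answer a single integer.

T0:
  2·area = 27  (B↔C swapped to make it positive)
  edge (12, 0)→(18, 5): d=(6,5) right/bottom  bias=-1
  edge (18, 5)→(15, 7): d=(-3,2) right/bottom  bias=-1
  edge (15, 7)→(12, 0): d=(-3,-7) top-left  bias=+0
    (6,0)@(13, 1): e=[1,22,4] → X
    (7,0)@(15, 1): e=[-9,18,18] → .
    (6,1)@(13, 3): e=[13,16,-2] → .
    (7,1)@(15, 3): e=[3,12,12] → X
    (8,1)@(17, 3): e=[-7,8,26] → .
    (7,2)@(15, 5): e=[15,6,6] → X
    (8,2)@(17, 5): e=[5,2,20] → X
    (7,3)@(15, 7): e=[27,0,0] → .  [on edge]
    (8,3)@(17, 7): e=[17,-4,14] → .
  covered (4 px):
    . . . . . . X . .
    . . . . . . . X .
    . . . . . . . X X
    . . . . . . . . .

Result: 4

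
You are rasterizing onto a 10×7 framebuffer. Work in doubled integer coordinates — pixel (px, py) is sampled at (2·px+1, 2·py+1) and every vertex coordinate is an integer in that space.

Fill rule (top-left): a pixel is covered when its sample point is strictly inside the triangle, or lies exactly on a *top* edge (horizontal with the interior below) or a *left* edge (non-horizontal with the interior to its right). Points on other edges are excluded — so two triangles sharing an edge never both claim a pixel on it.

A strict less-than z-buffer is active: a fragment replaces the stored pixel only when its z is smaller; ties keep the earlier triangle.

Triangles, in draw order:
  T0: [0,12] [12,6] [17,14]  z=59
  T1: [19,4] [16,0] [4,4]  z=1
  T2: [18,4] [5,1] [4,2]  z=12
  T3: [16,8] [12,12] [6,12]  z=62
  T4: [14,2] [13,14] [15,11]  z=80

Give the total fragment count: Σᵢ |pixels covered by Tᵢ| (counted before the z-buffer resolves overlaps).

T0:
  2·area = 126
  edge (0, 12)→(12, 6): d=(12,-6) top-left  bias=+0
  edge (12, 6)→(17, 14): d=(5,8) right/bottom  bias=-1
  edge (17, 14)→(0, 12): d=(-17,-2) top-left  bias=+0
    (5,3)@(11, 7): e=[6,13,107] → █
    (6,3)@(13, 7): e=[18,-3,111] → ·
    (3,4)@(7, 9): e=[6,55,65] → █
    (4,4)@(9, 9): e=[18,39,69] → █
    (6,4)@(13, 9): e=[42,7,77] → █
    (7,4)@(15, 9): e=[54,-9,81] → ·
    (1,5)@(3, 11): e=[6,97,23] → █
    (2,5)@(5, 11): e=[18,81,27] → █
    (7,5)@(15, 11): e=[78,1,47] → █
    (8,5)@(17, 11): e=[90,-15,51] → ·
    (1,6)@(3, 13): e=[30,107,-11] → ·
    (2,6)@(5, 13): e=[42,91,-7] → ·
  covered (16 px):
    · · · · · · · · · ·
    · · · · · · · · · ·
    · · · · · · · · · ·
    · · · · · █ · · · ·
    · · · █ █ █ █ · · ·
    · █ █ █ █ █ █ █ · ·
    · · · · █ █ █ █ · ·
T1:
  2·area = 60  (B↔C swapped to make it positive)
  edge (19, 4)→(4, 4): d=(-15,0) right/bottom  bias=-1
  edge (4, 4)→(16, 0): d=(12,-4) top-left  bias=+0
  edge (16, 0)→(19, 4): d=(3,4) right/bottom  bias=-1
    (6,0)@(13, 1): e=[45,0,15] → █  [on edge]
    (7,0)@(15, 1): e=[45,8,7] → █
    (8,0)@(17, 1): e=[45,16,-1] → ·
    (3,1)@(7, 3): e=[15,0,45] → █  [on edge]
    (4,1)@(9, 3): e=[15,8,37] → █
    (5,1)@(11, 3): e=[15,16,29] → █
    (8,1)@(17, 3): e=[15,40,5] → █
    (9,1)@(19, 3): e=[15,48,-3] → ·
    (0,2)@(1, 5): e=[-15,0,75] → ·  [on edge]
    (3,2)@(7, 5): e=[-15,24,51] → ·
    (4,2)@(9, 5): e=[-15,32,43] → ·
    (5,2)@(11, 5): e=[-15,40,35] → ·
  covered (8 px):
    · · · · · · █ █ · ·
    · · · █ █ █ █ █ █ ·
    · · · · · · · · · ·
    · · · · · · · · · ·
    · · · · · · · · · ·
    · · · · · · · · · ·
    · · · · · · · · · ·
T2:
  2·area = 16  (B↔C swapped to make it positive)
  edge (18, 4)→(4, 2): d=(-14,-2) top-left  bias=+0
  edge (4, 2)→(5, 1): d=(1,-1) top-left  bias=+0
  edge (5, 1)→(18, 4): d=(13,3) right/bottom  bias=-1
    (2,0)@(5, 1): e=[16,0,0] → ·  [on edge]
    (1,1)@(3, 3): e=[-16,0,32] → ·  [on edge]
    (5,1)@(11, 3): e=[0,8,8] → █  [on edge]
    (6,1)@(13, 3): e=[4,10,2] → █
    (7,1)@(15, 3): e=[8,12,-4] → ·
    (0,2)@(1, 5): e=[-48,0,64] → ·  [on edge]
    (5,2)@(11, 5): e=[-28,10,34] → ·
    (6,2)@(13, 5): e=[-24,12,28] → ·
  covered (2 px):
    · · · · · · · · · ·
    · · · · · █ █ · · ·
    · · · · · · · · · ·
    · · · · · · · · · ·
    · · · · · · · · · ·
    · · · · · · · · · ·
    · · · · · · · · · ·
T3:
  2·area = 24
  edge (16, 8)→(12, 12): d=(-4,4) right/bottom  bias=-1
  edge (12, 12)→(6, 12): d=(-6,0) right/bottom  bias=-1
  edge (6, 12)→(16, 8): d=(10,-4) top-left  bias=+0
    (9,2)@(19, 5): e=[0,42,-18] → ·  [on edge]
    (8,3)@(17, 7): e=[0,30,-6] → ·  [on edge]
    (7,4)@(15, 9): e=[0,18,6] → ·  [on edge]
    (4,5)@(9, 11): e=[16,6,2] → █
    (5,5)@(11, 11): e=[8,6,10] → █
    (6,5)@(13, 11): e=[0,6,18] → ·  [on edge]
    (4,6)@(9, 13): e=[8,-6,22] → ·
    (5,6)@(11, 13): e=[0,-6,30] → ·  [on edge]
  covered (2 px):
    · · · · · · · · · ·
    · · · · · · · · · ·
    · · · · · · · · · ·
    · · · · · · · · · ·
    · · · · · · · · · ·
    · · · · █ █ · · · ·
    · · · · · · · · · ·
T4:
  2·area = 21  (B↔C swapped to make it positive)
  edge (14, 2)→(15, 11): d=(1,9) right/bottom  bias=-1
  edge (15, 11)→(13, 14): d=(-2,3) right/bottom  bias=-1
  edge (13, 14)→(14, 2): d=(1,-12) top-left  bias=+0
    (9,2)@(19, 5): e=[-42,0,63] → ·  [on edge]
    (7,5)@(15, 11): e=[0,0,21] → ·  [on edge]
  covered (0 px):
    · · · · · · · · · ·
    · · · · · · · · · ·
    · · · · · · · · · ·
    · · · · · · · · · ·
    · · · · · · · · · ·
    · · · · · · · · · ·
    · · · · · · · · · ·

Final: 28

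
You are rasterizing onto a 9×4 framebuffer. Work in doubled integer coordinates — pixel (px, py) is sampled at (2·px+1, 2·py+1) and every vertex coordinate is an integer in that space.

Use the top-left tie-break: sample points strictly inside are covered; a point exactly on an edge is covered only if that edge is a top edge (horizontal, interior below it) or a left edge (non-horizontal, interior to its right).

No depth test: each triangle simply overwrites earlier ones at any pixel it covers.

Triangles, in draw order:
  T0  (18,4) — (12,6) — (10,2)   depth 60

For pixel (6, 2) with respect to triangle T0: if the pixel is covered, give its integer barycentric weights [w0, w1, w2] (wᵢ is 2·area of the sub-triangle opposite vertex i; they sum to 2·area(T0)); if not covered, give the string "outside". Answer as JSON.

T0:
  2·area = 28
  edge (18, 4)→(12, 6): d=(-6,2) right/bottom  bias=-1
  edge (12, 6)→(10, 2): d=(-2,-4) top-left  bias=+0
  edge (10, 2)→(18, 4): d=(8,2) right/bottom  bias=-1
    (5,1)@(11, 3): e=[20,2,6] → #
    (6,1)@(13, 3): e=[16,10,2] → #
    (7,1)@(15, 3): e=[12,18,-2] → ·
    (5,2)@(11, 5): e=[8,-2,22] → ·
    (6,2)@(13, 5): e=[4,6,18] → #
    (7,2)@(15, 5): e=[0,14,14] → ·  [on edge]
    (4,3)@(9, 7): e=[0,-14,42] → ·  [on edge]
    (6,3)@(13, 7): e=[-8,2,34] → ·
  covered (3 px):
    · · · · · · · · ·
    · · · · · # # · ·
    · · · · · · # · ·
    · · · · · · · · ·

Final: [6,18,4]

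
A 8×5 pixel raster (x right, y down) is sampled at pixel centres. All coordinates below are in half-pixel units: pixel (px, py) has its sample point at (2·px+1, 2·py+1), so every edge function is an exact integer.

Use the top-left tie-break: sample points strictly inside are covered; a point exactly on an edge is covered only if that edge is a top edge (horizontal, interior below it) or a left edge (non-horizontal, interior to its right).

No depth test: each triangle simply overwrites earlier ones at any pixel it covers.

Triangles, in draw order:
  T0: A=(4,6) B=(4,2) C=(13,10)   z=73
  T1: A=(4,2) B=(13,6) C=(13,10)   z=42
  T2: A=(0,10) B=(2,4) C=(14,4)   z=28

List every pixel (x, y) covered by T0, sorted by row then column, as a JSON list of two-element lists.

T0:
  2·area = 36
  edge (4, 6)→(4, 2): d=(0,-4) top-left  bias=+0
  edge (4, 2)→(13, 10): d=(9,8) right/bottom  bias=-1
  edge (13, 10)→(4, 6): d=(-9,-4) top-left  bias=+0
    (2,1)@(5, 3): e=[4,1,31] → X
    (3,1)@(7, 3): e=[12,-15,39] → .
    (2,2)@(5, 5): e=[4,19,13] → X
    (3,2)@(7, 5): e=[12,3,21] → X
    (4,2)@(9, 5): e=[20,-13,29] → .
    (2,3)@(5, 7): e=[4,37,-5] → .
    (3,3)@(7, 7): e=[12,21,3] → X
    (4,3)@(9, 7): e=[20,5,11] → X
    (5,3)@(11, 7): e=[28,-11,19] → .
    (3,4)@(7, 9): e=[12,39,-15] → .
    (4,4)@(9, 9): e=[20,23,-7] → .
    (5,4)@(11, 9): e=[28,7,1] → X
  covered (6 px):
    . . . . . . . .
    . . X . . . . .
    . . X X . . . .
    . . . X X . . .
    . . . . . X . .
T1:
  2·area = 36
  edge (4, 2)→(13, 6): d=(9,4) right/bottom  bias=-1
  edge (13, 6)→(13, 10): d=(0,4) right/bottom  bias=-1
  edge (13, 10)→(4, 2): d=(-9,-8) top-left  bias=+0
    (6,0)@(13, 1): e=[-45,0,81] → .  [on edge]
    (6,1)@(13, 3): e=[-27,0,63] → .  [on edge]
    (4,2)@(9, 5): e=[7,16,13] → X
    (5,2)@(11, 5): e=[-1,8,29] → .
    (6,2)@(13, 5): e=[-9,0,45] → .  [on edge]
    (4,3)@(9, 7): e=[25,16,-5] → .
    (5,3)@(11, 7): e=[17,8,11] → X
    (6,3)@(13, 7): e=[9,0,27] → .  [on edge]
    (5,4)@(11, 9): e=[35,8,-7] → .
    (6,4)@(13, 9): e=[27,0,9] → .  [on edge]
  covered (2 px):
    . . . . . . . .
    . . . . . . . .
    . . . . X . . .
    . . . . . X . .
    . . . . . . . .
T2:
  2·area = 72
  edge (0, 10)→(2, 4): d=(2,-6) top-left  bias=+0
  edge (2, 4)→(14, 4): d=(12,0) top-left  bias=+0
  edge (14, 4)→(0, 10): d=(-14,6) right/bottom  bias=-1
    (1,0)@(3, 1): e=[0,-36,108] → .  [on edge]
    (1,2)@(3, 5): e=[8,12,52] → X
    (2,2)@(5, 5): e=[20,12,40] → X
    (3,2)@(7, 5): e=[32,12,28] → X
    (4,2)@(9, 5): e=[44,12,16] → X
    (5,2)@(11, 5): e=[56,12,4] → X
    (6,2)@(13, 5): e=[68,12,-8] → .
    (0,3)@(1, 7): e=[0,36,36] → X  [on edge]
    (3,3)@(7, 7): e=[36,36,0] → .  [on edge]
    (4,3)@(9, 7): e=[48,36,-12] → .
    (5,3)@(11, 7): e=[60,36,-24] → .
    (0,4)@(1, 9): e=[4,60,8] → X
  covered (9 px):
    . . . . . . . .
    . . . . . . . .
    . X X X X X . .
    X X X . . . . .
    X . . . . . . .

Final: [[2,1],[2,2],[3,2],[3,3],[4,3],[5,4]]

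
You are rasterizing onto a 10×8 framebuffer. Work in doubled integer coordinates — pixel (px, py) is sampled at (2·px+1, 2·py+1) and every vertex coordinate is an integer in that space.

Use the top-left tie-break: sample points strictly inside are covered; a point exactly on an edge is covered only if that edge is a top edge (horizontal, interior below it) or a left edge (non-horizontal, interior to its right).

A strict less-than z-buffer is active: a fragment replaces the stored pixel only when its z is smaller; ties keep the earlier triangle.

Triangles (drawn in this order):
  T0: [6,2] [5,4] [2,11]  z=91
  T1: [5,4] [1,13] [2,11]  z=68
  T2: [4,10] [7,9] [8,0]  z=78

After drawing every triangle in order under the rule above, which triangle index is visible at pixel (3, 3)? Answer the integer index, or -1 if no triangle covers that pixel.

T0:
  2·area = 1  (B↔C swapped to make it positive)
  edge (6, 2)→(2, 11): d=(-4,9) right/bottom  bias=-1
  edge (2, 11)→(5, 4): d=(3,-7) top-left  bias=+0
  edge (5, 4)→(6, 2): d=(1,-2) top-left  bias=+0
  covered (0 px):
    · · · · · · · · · ·
    · · · · · · · · · ·
    · · · · · · · · · ·
    · · · · · · · · · ·
    · · · · · · · · · ·
    · · · · · · · · · ·
    · · · · · · · · · ·
    · · · · · · · · · ·
T1:
  2·area = 1  (B↔C swapped to make it positive)
  edge (5, 4)→(2, 11): d=(-3,7) right/bottom  bias=-1
  edge (2, 11)→(1, 13): d=(-1,2) right/bottom  bias=-1
  edge (1, 13)→(5, 4): d=(4,-9) top-left  bias=+0
    (3,0)@(7, 1): e=[-5,0,6] → ·  [on edge]
    (2,2)@(5, 5): e=[-3,0,4] → ·  [on edge]
    (1,4)@(3, 9): e=[-1,0,2] → ·  [on edge]
    (0,6)@(1, 13): e=[1,0,0] → ·  [on edge]
  covered (0 px):
    · · · · · · · · · ·
    · · · · · · · · · ·
    · · · · · · · · · ·
    · · · · · · · · · ·
    · · · · · · · · · ·
    · · · · · · · · · ·
    · · · · · · · · · ·
    · · · · · · · · · ·
T2:
  2·area = 26  (B↔C swapped to make it positive)
  edge (4, 10)→(8, 0): d=(4,-10) top-left  bias=+0
  edge (8, 0)→(7, 9): d=(-1,9) right/bottom  bias=-1
  edge (7, 9)→(4, 10): d=(-3,1) right/bottom  bias=-1
    (3,1)@(7, 3): e=[2,6,18] → █
    (4,1)@(9, 3): e=[22,-12,16] → ·
    (3,2)@(7, 5): e=[10,4,12] → █
    (4,2)@(9, 5): e=[30,-14,10] → ·
    (9,2)@(19, 5): e=[130,-104,0] → ·  [on edge]
    (3,3)@(7, 7): e=[18,2,6] → █
    (4,3)@(9, 7): e=[38,-16,4] → ·
    (6,3)@(13, 7): e=[78,-52,0] → ·  [on edge]
    (2,4)@(5, 9): e=[6,18,2] → █
    (3,4)@(7, 9): e=[26,0,0] → ·  [on edge]
    (0,5)@(1, 11): e=[-26,52,0] → ·  [on edge]
    (2,5)@(5, 11): e=[14,16,-4] → ·
  covered (4 px):
    · · · · · · · · · ·
    · · · █ · · · · · ·
    · · · █ · · · · · ·
    · · · █ · · · · · ·
    · · █ · · · · · · ·
    · · · · · · · · · ·
    · · · · · · · · · ·
    · · · · · · · · · ·

Z-buffer (winner per pixel, '.' = empty):
  . . . . . . . . . .
  . . . 2 . . . . . .
  . . . 2 . . . . . .
  . . . 2 . . . . . .
  . . 2 . . . . . . .
  . . . . . . . . . .
  . . . . . . . . . .
  . . . . . . . . . .

Result: 2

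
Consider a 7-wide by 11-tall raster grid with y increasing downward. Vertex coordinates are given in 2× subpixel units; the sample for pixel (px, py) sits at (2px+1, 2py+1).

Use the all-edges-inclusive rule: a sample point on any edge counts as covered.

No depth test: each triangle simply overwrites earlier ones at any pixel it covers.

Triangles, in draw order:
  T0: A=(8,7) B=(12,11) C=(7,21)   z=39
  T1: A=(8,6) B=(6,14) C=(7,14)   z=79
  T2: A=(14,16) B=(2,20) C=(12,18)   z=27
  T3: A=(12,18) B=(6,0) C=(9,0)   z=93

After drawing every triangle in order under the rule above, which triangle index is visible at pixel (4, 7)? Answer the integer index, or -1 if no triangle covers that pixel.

T0:
  2·area = 60
  edge (8, 7)→(12, 11): d=(4,4) inclusive
  edge (12, 11)→(7, 21): d=(-5,10) inclusive
  edge (7, 21)→(8, 7): d=(1,-14) inclusive
    (4,4)@(9, 9): e=[4,40,16] → █
    (5,4)@(11, 9): e=[-4,20,44] → ·
    (6,4)@(13, 9): e=[-12,0,72] → ·  [on edge]
    (4,5)@(9, 11): e=[12,30,18] → █
    (5,5)@(11, 11): e=[4,10,46] → █
    (6,5)@(13, 11): e=[-4,-10,74] → ·
    (4,6)@(9, 13): e=[20,20,20] → █
    (5,6)@(11, 13): e=[12,0,48] → █  [on edge]
    (6,6)@(13, 13): e=[4,-20,76] → ·
    (4,7)@(9, 15): e=[28,10,22] → █
    (5,7)@(11, 15): e=[20,-10,50] → ·
    (4,8)@(9, 17): e=[36,0,24] → █  [on edge]
    (3,10)@(7, 21): e=[60,0,0] → █  [on edge]
  covered (8 px):
    · · · · · · ·
    · · · · · · ·
    · · · · · · ·
    · · · · · · ·
    · · · · █ · ·
    · · · · █ █ ·
    · · · · █ █ ·
    · · · · █ · ·
    · · · · █ · ·
    · · · · · · ·
    · · · █ · · ·
T1:
  2·area = 8  (B↔C swapped to make it positive)
  edge (8, 6)→(7, 14): d=(-1,8) inclusive
  edge (7, 14)→(6, 14): d=(-1,0) inclusive
  edge (6, 14)→(8, 6): d=(2,-8) inclusive
    (3,5)@(7, 11): e=[3,3,2] → █
    (4,5)@(9, 11): e=[-13,3,18] → ·
    (3,6)@(7, 13): e=[1,1,6] → █
    (4,6)@(9, 13): e=[-15,1,22] → ·
    (3,7)@(7, 15): e=[-1,-1,10] → ·
  covered (2 px):
    · · · · · · ·
    · · · · · · ·
    · · · · · · ·
    · · · · · · ·
    · · · · · · ·
    · · · █ · · ·
    · · · █ · · ·
    · · · · · · ·
    · · · · · · ·
    · · · · · · ·
    · · · · · · ·
T2:
  2·area = 16  (B↔C swapped to make it positive)
  edge (14, 16)→(12, 18): d=(-2,2) inclusive
  edge (12, 18)→(2, 20): d=(-10,2) inclusive
  edge (2, 20)→(14, 16): d=(12,-4) inclusive
    (5,8)@(11, 17): e=[4,12,0] → █  [on edge]
    (6,8)@(13, 17): e=[0,8,8] → █  [on edge]
    (2,9)@(5, 19): e=[12,4,0] → █  [on edge]
    (3,9)@(7, 19): e=[8,0,8] → █  [on edge]
    (4,9)@(9, 19): e=[4,-4,16] → ·
    (5,9)@(11, 19): e=[0,-8,24] → ·  [on edge]
    (6,9)@(13, 19): e=[-4,-12,32] → ·
    (2,10)@(5, 21): e=[8,-16,24] → ·
    (3,10)@(7, 21): e=[4,-20,32] → ·
    (4,10)@(9, 21): e=[0,-24,40] → ·  [on edge]
  covered (4 px):
    · · · · · · ·
    · · · · · · ·
    · · · · · · ·
    · · · · · · ·
    · · · · · · ·
    · · · · · · ·
    · · · · · · ·
    · · · · · · ·
    · · · · · █ █
    · · █ █ · · ·
    · · · · · · ·
T3:
  2·area = 54
  edge (12, 18)→(6, 0): d=(-6,-18) inclusive
  edge (6, 0)→(9, 0): d=(3,0) inclusive
  edge (9, 0)→(12, 18): d=(3,18) inclusive
    (3,0)@(7, 1): e=[12,3,39] → █
    (4,0)@(9, 1): e=[48,3,3] → █
    (5,0)@(11, 1): e=[84,3,-33] → ·
    (3,1)@(7, 3): e=[0,9,45] → █  [on edge]
    (5,1)@(11, 3): e=[72,9,-27] → ·
    (3,2)@(7, 5): e=[-12,15,51] → ·
    (4,2)@(9, 5): e=[24,15,15] → █
    (5,2)@(11, 5): e=[60,15,-21] → ·
    (4,3)@(9, 7): e=[12,21,21] → █
    (5,3)@(11, 7): e=[48,21,-15] → ·
    (4,4)@(9, 9): e=[0,27,27] → █  [on edge]
    (5,4)@(11, 9): e=[36,27,-9] → ·
    (5,7)@(11, 15): e=[0,45,9] → █  [on edge]
    (6,10)@(13, 21): e=[0,63,-9] → ·  [on edge]
  covered (9 px):
    · · · █ █ · ·
    · · · █ █ · ·
    · · · · █ · ·
    · · · · █ · ·
    · · · · █ · ·
    · · · · · · ·
    · · · · · █ ·
    · · · · · █ ·
    · · · · · · ·
    · · · · · · ·
    · · · · · · ·

Z-buffer (winner per pixel, '.' = empty):
  . . . 3 3 . .
  . . . 3 3 . .
  . . . . 3 . .
  . . . . 3 . .
  . . . . 3 . .
  . . . 1 0 0 .
  . . . 1 0 3 .
  . . . . 0 3 .
  . . . . 0 2 2
  . . 2 2 . . .
  . . . 0 . . .

Answer: 0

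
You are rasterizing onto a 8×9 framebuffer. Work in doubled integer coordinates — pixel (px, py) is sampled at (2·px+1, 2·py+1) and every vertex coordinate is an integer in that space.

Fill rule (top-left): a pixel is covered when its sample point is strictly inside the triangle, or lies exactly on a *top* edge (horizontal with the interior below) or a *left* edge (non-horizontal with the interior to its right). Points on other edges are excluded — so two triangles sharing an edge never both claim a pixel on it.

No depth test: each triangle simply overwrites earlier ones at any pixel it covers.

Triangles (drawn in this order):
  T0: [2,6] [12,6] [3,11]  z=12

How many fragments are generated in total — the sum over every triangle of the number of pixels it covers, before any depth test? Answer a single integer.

T0:
  2·area = 50
  edge (2, 6)→(12, 6): d=(10,0) top-left  bias=+0
  edge (12, 6)→(3, 11): d=(-9,5) right/bottom  bias=-1
  edge (3, 11)→(2, 6): d=(-1,-5) top-left  bias=+0
    (0,0)@(1, 1): e=[-50,100,0] → ·  [on edge]
    (1,3)@(3, 7): e=[10,36,4] → █
    (2,3)@(5, 7): e=[10,26,14] → █
    (3,3)@(7, 7): e=[10,16,24] → █
    (4,3)@(9, 7): e=[10,6,34] → █
    (5,3)@(11, 7): e=[10,-4,44] → ·
    (1,4)@(3, 9): e=[30,18,2] → █
    (3,4)@(7, 9): e=[30,-2,22] → ·
    (4,4)@(9, 9): e=[30,-12,32] → ·
    (1,5)@(3, 11): e=[50,0,0] → ·  [on edge]
    (2,5)@(5, 11): e=[50,-10,10] → ·
  covered (6 px):
    · · · · · · · ·
    · · · · · · · ·
    · · · · · · · ·
    · █ █ █ █ · · ·
    · █ █ · · · · ·
    · · · · · · · ·
    · · · · · · · ·
    · · · · · · · ·
    · · · · · · · ·

Result: 6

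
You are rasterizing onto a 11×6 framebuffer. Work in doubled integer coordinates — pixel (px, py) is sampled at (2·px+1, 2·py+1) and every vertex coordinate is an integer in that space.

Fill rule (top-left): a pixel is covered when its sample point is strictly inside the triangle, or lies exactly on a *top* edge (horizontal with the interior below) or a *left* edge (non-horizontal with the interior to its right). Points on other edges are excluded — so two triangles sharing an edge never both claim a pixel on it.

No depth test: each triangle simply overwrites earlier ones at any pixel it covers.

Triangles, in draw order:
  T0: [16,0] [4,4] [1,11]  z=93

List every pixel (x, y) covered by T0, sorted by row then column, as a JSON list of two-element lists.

T0:
  2·area = 72  (B↔C swapped to make it positive)
  edge (16, 0)→(1, 11): d=(-15,11) right/bottom  bias=-1
  edge (1, 11)→(4, 4): d=(3,-7) top-left  bias=+0
  edge (4, 4)→(16, 0): d=(12,-4) top-left  bias=+0
    (6,0)@(13, 1): e=[18,54,0] → X  [on edge]
    (7,0)@(15, 1): e=[-4,68,8] → .
    (3,1)@(7, 3): e=[54,18,0] → X  [on edge]
    (4,1)@(9, 3): e=[32,32,8] → X
    (5,1)@(11, 3): e=[10,46,16] → X
    (6,1)@(13, 3): e=[-12,60,24] → .
    (0,2)@(1, 5): e=[90,-18,0] → .  [on edge]
    (2,2)@(5, 5): e=[46,10,16] → X
    (5,2)@(11, 5): e=[-20,52,40] → .
    (1,3)@(3, 7): e=[38,2,32] → X
    (3,3)@(7, 7): e=[-6,30,48] → .
    (4,3)@(9, 7): e=[-28,44,56] → .
    (0,5)@(1, 11): e=[0,0,72] → .  [on edge]
  covered (10 px):
    . . . . . . X . . . .
    . . . X X X . . . . .
    . . X X X . . . . . .
    . X X . . . . . . . .
    . X . . . . . . . . .
    . . . . . . . . . . .

Result: [[6,0],[3,1],[4,1],[5,1],[2,2],[3,2],[4,2],[1,3],[2,3],[1,4]]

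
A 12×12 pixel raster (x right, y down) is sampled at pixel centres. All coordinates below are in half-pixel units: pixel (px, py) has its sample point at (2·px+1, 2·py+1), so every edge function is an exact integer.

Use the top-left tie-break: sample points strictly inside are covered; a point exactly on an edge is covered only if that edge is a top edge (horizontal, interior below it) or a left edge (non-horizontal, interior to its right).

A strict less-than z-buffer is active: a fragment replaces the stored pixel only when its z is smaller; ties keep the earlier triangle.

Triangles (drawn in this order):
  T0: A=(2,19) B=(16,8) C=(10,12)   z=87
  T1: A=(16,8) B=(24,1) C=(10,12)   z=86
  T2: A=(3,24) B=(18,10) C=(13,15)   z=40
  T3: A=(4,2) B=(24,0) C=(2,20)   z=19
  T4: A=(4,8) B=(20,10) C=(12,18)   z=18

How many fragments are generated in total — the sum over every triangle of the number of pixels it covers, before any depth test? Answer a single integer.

T0:
  2·area = 10  (B↔C swapped to make it positive)
  edge (2, 19)→(10, 12): d=(8,-7) top-left  bias=+0
  edge (10, 12)→(16, 8): d=(6,-4) top-left  bias=+0
  edge (16, 8)→(2, 19): d=(-14,11) right/bottom  bias=-1
    (4,6)@(9, 13): e=[1,2,7] → #
    (5,6)@(11, 13): e=[15,10,-15] → ·
    (3,7)@(7, 15): e=[3,6,1] → #
    (4,7)@(9, 15): e=[17,14,-21] → ·
    (3,8)@(7, 17): e=[19,18,-27] → ·
  covered (2 px):
    · · · · · · · · · · · ·
    · · · · · · · · · · · ·
    · · · · · · · · · · · ·
    · · · · · · · · · · · ·
    · · · · · · · · · · · ·
    · · · · · · · · · · · ·
    · · · · # · · · · · · ·
    · · · # · · · · · · · ·
    · · · · · · · · · · · ·
    · · · · · · · · · · · ·
    · · · · · · · · · · · ·
    · · · · · · · · · · · ·
T1:
  2·area = 10  (B↔C swapped to make it positive)
  edge (16, 8)→(10, 12): d=(-6,4) right/bottom  bias=-1
  edge (10, 12)→(24, 1): d=(14,-11) top-left  bias=+0
  edge (24, 1)→(16, 8): d=(-8,7) right/bottom  bias=-1
    (9,2)@(19, 5): e=[6,1,3] → #
    (10,2)@(21, 5): e=[-2,23,-11] → ·
    (8,3)@(17, 7): e=[2,7,1] → #
    (9,3)@(19, 7): e=[-6,29,-13] → ·
    (8,4)@(17, 9): e=[-10,35,-15] → ·
  covered (2 px):
    · · · · · · · · · · · ·
    · · · · · · · · · · · ·
    · · · · · · · · · # · ·
    · · · · · · · · # · · ·
    · · · · · · · · · · · ·
    · · · · · · · · · · · ·
    · · · · · · · · · · · ·
    · · · · · · · · · · · ·
    · · · · · · · · · · · ·
    · · · · · · · · · · · ·
    · · · · · · · · · · · ·
    · · · · · · · · · · · ·
T2:
  2·area = 5
  edge (3, 24)→(18, 10): d=(15,-14) top-left  bias=+0
  edge (18, 10)→(13, 15): d=(-5,5) right/bottom  bias=-1
  edge (13, 15)→(3, 24): d=(-10,9) right/bottom  bias=-1
    (11,2)@(23, 5): e=[-5,0,10] → ·  [on edge]
    (10,3)@(21, 7): e=[-3,0,8] → ·  [on edge]
    (9,4)@(19, 9): e=[-1,0,6] → ·  [on edge]
    (8,5)@(17, 11): e=[1,0,4] → ·  [on edge]
    (7,6)@(15, 13): e=[3,0,2] → ·  [on edge]
    (6,7)@(13, 15): e=[5,0,0] → ·  [on edge]
    (5,8)@(11, 17): e=[7,0,-2] → ·  [on edge]
    (4,9)@(9, 19): e=[9,0,-4] → ·  [on edge]
    (3,10)@(7, 21): e=[11,0,-6] → ·  [on edge]
    (2,11)@(5, 23): e=[13,0,-8] → ·  [on edge]
  covered (0 px):
    · · · · · · · · · · · ·
    · · · · · · · · · · · ·
    · · · · · · · · · · · ·
    · · · · · · · · · · · ·
    · · · · · · · · · · · ·
    · · · · · · · · · · · ·
    · · · · · · · · · · · ·
    · · · · · · · · · · · ·
    · · · · · · · · · · · ·
    · · · · · · · · · · · ·
    · · · · · · · · · · · ·
    · · · · · · · · · · · ·
T3:
  2·area = 356
  edge (4, 2)→(24, 0): d=(20,-2) top-left  bias=+0
  edge (24, 0)→(2, 20): d=(-22,20) right/bottom  bias=-1
  edge (2, 20)→(4, 2): d=(2,-18) top-left  bias=+0
    (7,0)@(15, 1): e=[2,158,196] → #
    (8,0)@(17, 1): e=[6,118,232] → #
    (9,0)@(19, 1): e=[10,78,268] → #
    (10,0)@(21, 1): e=[14,38,304] → #
    (11,0)@(23, 1): e=[18,-2,340] → ·
    (2,1)@(5, 3): e=[22,314,20] → #
    (3,1)@(7, 3): e=[26,274,56] → #
    (4,1)@(9, 3): e=[30,234,92] → #
    (5,1)@(11, 3): e=[34,194,128] → #
    (6,1)@(13, 3): e=[38,154,164] → #
    (10,1)@(21, 3): e=[54,-6,308] → ·
    (2,2)@(5, 5): e=[62,270,24] → #
    (1,5)@(3, 11): e=[178,178,0] → #  [on edge]
  covered (45 px):
    · · · · · · · # # # # ·
    · · # # # # # # # # · ·
    · · # # # # # # # · · ·
    · · # # # # # # · · · ·
    · · # # # # # · · · · ·
    · # # # # # · · · · · ·
    · # # # # · · · · · · ·
    · # # # · · · · · · · ·
    · # # · · · · · · · · ·
    · # · · · · · · · · · ·
    · · · · · · · · · · · ·
    · · · · · · · · · · · ·
T4:
  2·area = 144
  edge (4, 8)→(20, 10): d=(16,2) right/bottom  bias=-1
  edge (20, 10)→(12, 18): d=(-8,8) right/bottom  bias=-1
  edge (12, 18)→(4, 8): d=(-8,-10) top-left  bias=+0
    (11,3)@(23, 7): e=[-54,0,198] → ·  [on edge]
    (2,4)@(5, 9): e=[14,128,2] → #
    (3,4)@(7, 9): e=[10,112,22] → #
    (4,4)@(9, 9): e=[6,96,42] → #
    (5,4)@(11, 9): e=[2,80,62] → #
    (6,4)@(13, 9): e=[-2,64,82] → ·
    (10,4)@(21, 9): e=[-18,0,162] → ·  [on edge]
    (2,5)@(5, 11): e=[46,112,-14] → ·
    (3,5)@(7, 11): e=[42,96,6] → #
    (6,5)@(13, 11): e=[30,48,66] → #
    (7,5)@(15, 11): e=[26,32,86] → #
    (8,5)@(17, 11): e=[22,16,106] → #
    (9,5)@(19, 11): e=[18,0,126] → ·  [on edge]
    (8,6)@(17, 13): e=[54,0,90] → ·  [on edge]
    (7,7)@(15, 15): e=[90,0,54] → ·  [on edge]
    (6,8)@(13, 17): e=[126,0,18] → ·  [on edge]
    (5,9)@(11, 19): e=[162,0,-18] → ·  [on edge]
    (4,10)@(9, 21): e=[198,0,-54] → ·  [on edge]
    (3,11)@(7, 23): e=[234,0,-90] → ·  [on edge]
  covered (16 px):
    · · · · · · · · · · · ·
    · · · · · · · · · · · ·
    · · · · · · · · · · · ·
    · · · · · · · · · · · ·
    · · # # # # · · · · · ·
    · · · # # # # # # · · ·
    · · · · # # # # · · · ·
    · · · · · # # · · · · ·
    · · · · · · · · · · · ·
    · · · · · · · · · · · ·
    · · · · · · · · · · · ·
    · · · · · · · · · · · ·

Answer: 65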